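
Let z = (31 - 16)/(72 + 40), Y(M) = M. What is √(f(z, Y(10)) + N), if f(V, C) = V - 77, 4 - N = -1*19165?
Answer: 9*√184793/28 ≈ 138.17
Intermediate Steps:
z = 15/112 ≈ 0.13393
N = 19169 (N = 4 - (-1)*19165 = 4 - 1*(-19165) = 4 + 19165 = 19169)
f(V, C) = -77 + V
√(f(z, Y(10)) + N) = √((-77 + 15/112) + 19169) = √(-8609/112 + 19169) = √(2138319/112) = 9*√184793/28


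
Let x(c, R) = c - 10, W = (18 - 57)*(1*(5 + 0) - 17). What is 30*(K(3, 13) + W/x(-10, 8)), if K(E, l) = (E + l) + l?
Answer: 168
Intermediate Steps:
W = 468 (W = -39*(1*5 - 17) = -39*(5 - 17) = -39*(-12) = 468)
x(c, R) = -10 + c
K(E, l) = E + 2*l
30*(K(3, 13) + W/x(-10, 8)) = 30*((3 + 2*13) + 468/(-10 - 10)) = 30*((3 + 26) + 468/(-20)) = 30*(29 + 468*(-1/20)) = 30*(29 - 117/5) = 30*(28/5) = 168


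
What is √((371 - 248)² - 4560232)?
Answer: 17*I*√15727 ≈ 2131.9*I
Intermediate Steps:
√((371 - 248)² - 4560232) = √(123² - 4560232) = √(15129 - 4560232) = √(-4545103) = 17*I*√15727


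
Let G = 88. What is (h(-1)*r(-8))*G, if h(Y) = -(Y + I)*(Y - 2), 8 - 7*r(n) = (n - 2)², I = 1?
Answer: 0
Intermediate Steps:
r(n) = 8/7 - (-2 + n)²/7 (r(n) = 8/7 - (n - 2)²/7 = 8/7 - (-2 + n)²/7)
h(Y) = -(1 + Y)*(-2 + Y) (h(Y) = -(Y + 1)*(Y - 2) = -(1 + Y)*(-2 + Y))
(h(-1)*r(-8))*G = ((2 - 1 - 1*(-1)²)*(8/7 - (-2 - 8)²/7))*88 = ((2 - 1 - 1*1)*(8/7 - ⅐*(-10)²))*88 = ((2 - 1 - 1)*(8/7 - ⅐*100))*88 = (0*(8/7 - 100/7))*88 = (0*(-92/7))*88 = 0*88 = 0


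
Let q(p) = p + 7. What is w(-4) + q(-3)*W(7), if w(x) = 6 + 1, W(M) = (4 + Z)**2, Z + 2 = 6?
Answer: 263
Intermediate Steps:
Z = 4 (Z = -2 + 6 = 4)
q(p) = 7 + p
W(M) = 64 (W(M) = (4 + 4)**2 = 8**2 = 64)
w(x) = 7
w(-4) + q(-3)*W(7) = 7 + (7 - 3)*64 = 7 + 4*64 = 7 + 256 = 263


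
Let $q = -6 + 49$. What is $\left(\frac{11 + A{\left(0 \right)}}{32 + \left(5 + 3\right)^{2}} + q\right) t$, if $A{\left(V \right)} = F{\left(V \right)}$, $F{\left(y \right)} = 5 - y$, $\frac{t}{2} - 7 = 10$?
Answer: $\frac{4403}{3} \approx 1467.7$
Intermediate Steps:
$t = 34$ ($t = 14 + 2 \cdot 10 = 14 + 20 = 34$)
$A{\left(V \right)} = 5 - V$
$q = 43$
$\left(\frac{11 + A{\left(0 \right)}}{32 + \left(5 + 3\right)^{2}} + q\right) t = \left(\frac{11 + \left(5 - 0\right)}{32 + \left(5 + 3\right)^{2}} + 43\right) 34 = \left(\frac{11 + \left(5 + 0\right)}{32 + 8^{2}} + 43\right) 34 = \left(\frac{11 + 5}{32 + 64} + 43\right) 34 = \left(\frac{16}{96} + 43\right) 34 = \left(16 \cdot \frac{1}{96} + 43\right) 34 = \left(\frac{1}{6} + 43\right) 34 = \frac{259}{6} \cdot 34 = \frac{4403}{3}$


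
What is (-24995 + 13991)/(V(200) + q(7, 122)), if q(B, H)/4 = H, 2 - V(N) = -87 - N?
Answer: -524/37 ≈ -14.162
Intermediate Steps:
V(N) = 89 + N (V(N) = 2 - (-87 - N) = 2 + (87 + N) = 89 + N)
q(B, H) = 4*H
(-24995 + 13991)/(V(200) + q(7, 122)) = (-24995 + 13991)/((89 + 200) + 4*122) = -11004/(289 + 488) = -11004/777 = -11004*1/777 = -524/37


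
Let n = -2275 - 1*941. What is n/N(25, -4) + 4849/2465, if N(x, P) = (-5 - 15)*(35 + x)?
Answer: 57276/12325 ≈ 4.6471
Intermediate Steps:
N(x, P) = -700 - 20*x (N(x, P) = -20*(35 + x) = -700 - 20*x)
n = -3216 (n = -2275 - 941 = -3216)
n/N(25, -4) + 4849/2465 = -3216/(-700 - 20*25) + 4849/2465 = -3216/(-700 - 500) + 4849*(1/2465) = -3216/(-1200) + 4849/2465 = -3216*(-1/1200) + 4849/2465 = 67/25 + 4849/2465 = 57276/12325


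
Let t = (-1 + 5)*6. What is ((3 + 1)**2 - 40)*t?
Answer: -576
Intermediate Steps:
t = 24 (t = 4*6 = 24)
((3 + 1)**2 - 40)*t = ((3 + 1)**2 - 40)*24 = (4**2 - 40)*24 = (16 - 40)*24 = -24*24 = -576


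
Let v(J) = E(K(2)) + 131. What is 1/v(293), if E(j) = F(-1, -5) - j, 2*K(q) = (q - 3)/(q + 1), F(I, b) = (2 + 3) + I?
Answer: 6/811 ≈ 0.0073983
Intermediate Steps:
F(I, b) = 5 + I
K(q) = (-3 + q)/(2*(1 + q)) (K(q) = ((q - 3)/(q + 1))/2 = ((-3 + q)/(1 + q))/2 = (-3 + q)/(2*(1 + q)))
E(j) = 4 - j (E(j) = (5 - 1) - j = 4 - j)
v(J) = 811/6 (v(J) = (4 - (-3 + 2)/(2*(1 + 2))) + 131 = (4 - (-1)/(2*3)) + 131 = (4 - 1*(-1/6)) + 131 = (4 + 1/6) + 131 = 25/6 + 131 = 811/6)
1/v(293) = 1/(811/6) = 6/811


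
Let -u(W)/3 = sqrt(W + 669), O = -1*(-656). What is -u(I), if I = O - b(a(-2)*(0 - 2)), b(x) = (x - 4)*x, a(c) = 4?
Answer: 3*sqrt(1229) ≈ 105.17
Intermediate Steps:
b(x) = x*(-4 + x) (b(x) = (-4 + x)*x = x*(-4 + x))
O = 656
I = 560 (I = 656 - 4*(0 - 2)*(-4 + 4*(0 - 2)) = 656 - 4*(-2)*(-4 + 4*(-2)) = 656 - (-8)*(-4 - 8) = 656 - (-8)*(-12) = 656 - 1*96 = 656 - 96 = 560)
u(W) = -3*sqrt(669 + W) (u(W) = -3*sqrt(W + 669) = -3*sqrt(669 + W))
-u(I) = -(-3)*sqrt(669 + 560) = -(-3)*sqrt(1229) = 3*sqrt(1229)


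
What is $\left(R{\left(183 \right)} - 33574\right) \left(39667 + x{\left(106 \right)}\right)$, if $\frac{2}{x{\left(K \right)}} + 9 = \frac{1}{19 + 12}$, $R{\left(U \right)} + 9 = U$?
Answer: $- \frac{184156978800}{139} \approx -1.3249 \cdot 10^{9}$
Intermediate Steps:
$R{\left(U \right)} = -9 + U$
$x{\left(K \right)} = - \frac{31}{139}$ ($x{\left(K \right)} = \frac{2}{-9 + \frac{1}{19 + 12}} = \frac{2}{-9 + \frac{1}{31}} = \frac{2}{- \frac{278}{31}} = 2 \left(- \frac{31}{278}\right) = - \frac{31}{139}$)
$\left(R{\left(183 \right)} - 33574\right) \left(39667 + x{\left(106 \right)}\right) = \left(\left(-9 + 183\right) - 33574\right) \left(39667 - \frac{31}{139}\right) = \left(174 - 33574\right) \frac{5513682}{139} = \left(-33400\right) \frac{5513682}{139} = - \frac{184156978800}{139}$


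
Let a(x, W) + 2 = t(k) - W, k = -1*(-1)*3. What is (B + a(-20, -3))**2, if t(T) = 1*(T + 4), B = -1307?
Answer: 1687401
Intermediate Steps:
k = 3 (k = 1*3 = 3)
t(T) = 4 + T (t(T) = 1*(4 + T) = 4 + T)
a(x, W) = 5 - W (a(x, W) = -2 + ((4 + 3) - W) = -2 + (7 - W) = 5 - W)
(B + a(-20, -3))**2 = (-1307 + (5 - 1*(-3)))**2 = (-1307 + (5 + 3))**2 = (-1307 + 8)**2 = (-1299)**2 = 1687401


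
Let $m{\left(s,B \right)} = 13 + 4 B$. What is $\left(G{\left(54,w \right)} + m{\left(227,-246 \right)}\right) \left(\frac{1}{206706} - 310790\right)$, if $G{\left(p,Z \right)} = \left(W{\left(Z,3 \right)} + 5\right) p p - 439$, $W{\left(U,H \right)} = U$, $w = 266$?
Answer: $- \frac{8445980720104069}{34451} \approx -2.4516 \cdot 10^{11}$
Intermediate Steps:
$G{\left(p,Z \right)} = -439 + p^{2} \left(5 + Z\right)$ ($G{\left(p,Z \right)} = \left(Z + 5\right) p p - 439 = \left(5 + Z\right) p p - 439 = p \left(5 + Z\right) p - 439 = p^{2} \left(5 + Z\right) - 439 = -439 + p^{2} \left(5 + Z\right)$)
$\left(G{\left(54,w \right)} + m{\left(227,-246 \right)}\right) \left(\frac{1}{206706} - 310790\right) = \left(\left(-439 + 5 \cdot 54^{2} + 266 \cdot 54^{2}\right) + \left(13 + 4 \left(-246\right)\right)\right) \left(\frac{1}{206706} - 310790\right) = \left(\left(-439 + 5 \cdot 2916 + 266 \cdot 2916\right) + \left(13 - 984\right)\right) \left(\frac{1}{206706} - 310790\right) = \left(\left(-439 + 14580 + 775656\right) - 971\right) \left(- \frac{64242157739}{206706}\right) = \left(789797 - 971\right) \left(- \frac{64242157739}{206706}\right) = 788826 \left(- \frac{64242157739}{206706}\right) = - \frac{8445980720104069}{34451}$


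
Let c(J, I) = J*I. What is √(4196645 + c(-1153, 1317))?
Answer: 56*√854 ≈ 1636.5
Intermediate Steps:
c(J, I) = I*J
√(4196645 + c(-1153, 1317)) = √(4196645 + 1317*(-1153)) = √(4196645 - 1518501) = √2678144 = 56*√854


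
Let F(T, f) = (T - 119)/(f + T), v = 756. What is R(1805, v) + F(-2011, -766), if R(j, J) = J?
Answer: 2101542/2777 ≈ 756.77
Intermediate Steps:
F(T, f) = (-119 + T)/(T + f)
R(1805, v) + F(-2011, -766) = 756 + (-119 - 2011)/(-2011 - 766) = 756 - 2130/(-2777) = 756 - 1/2777*(-2130) = 756 + 2130/2777 = 2101542/2777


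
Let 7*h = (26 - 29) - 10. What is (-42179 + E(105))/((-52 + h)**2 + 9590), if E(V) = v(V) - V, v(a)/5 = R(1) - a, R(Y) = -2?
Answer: -699377/204013 ≈ -3.4281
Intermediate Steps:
h = -13/7 (h = ((26 - 29) - 10)/7 = (-3 - 10)/7 = (1/7)*(-13) = -13/7 ≈ -1.8571)
v(a) = -10 - 5*a (v(a) = 5*(-2 - a) = -10 - 5*a)
E(V) = -10 - 6*V (E(V) = (-10 - 5*V) - V = -10 - 6*V)
(-42179 + E(105))/((-52 + h)**2 + 9590) = (-42179 + (-10 - 6*105))/((-52 - 13/7)**2 + 9590) = (-42179 + (-10 - 630))/((-377/7)**2 + 9590) = (-42179 - 640)/(142129/49 + 9590) = -42819/612039/49 = -42819*49/612039 = -699377/204013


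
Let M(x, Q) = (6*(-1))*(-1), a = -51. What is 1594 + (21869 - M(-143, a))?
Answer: 23457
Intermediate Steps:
M(x, Q) = 6 (M(x, Q) = -6*(-1) = 6)
1594 + (21869 - M(-143, a)) = 1594 + (21869 - 1*6) = 1594 + (21869 - 6) = 1594 + 21863 = 23457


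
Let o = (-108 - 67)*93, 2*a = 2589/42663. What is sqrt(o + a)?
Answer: I*sqrt(13165593803654)/28442 ≈ 127.57*I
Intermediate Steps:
a = 863/28442 (a = (2589/42663)/2 = (2589*(1/42663))/2 = (1/2)*(863/14221) = 863/28442 ≈ 0.030342)
o = -16275 (o = -175*93 = -16275)
sqrt(o + a) = sqrt(-16275 + 863/28442) = sqrt(-462892687/28442) = I*sqrt(13165593803654)/28442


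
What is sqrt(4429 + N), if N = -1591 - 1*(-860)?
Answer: 43*sqrt(2) ≈ 60.811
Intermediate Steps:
N = -731 (N = -1591 + 860 = -731)
sqrt(4429 + N) = sqrt(4429 - 731) = sqrt(3698) = 43*sqrt(2)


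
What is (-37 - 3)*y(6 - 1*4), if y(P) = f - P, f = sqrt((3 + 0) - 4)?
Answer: 80 - 40*I ≈ 80.0 - 40.0*I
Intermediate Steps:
f = I (f = sqrt(3 - 4) = sqrt(-1) = I ≈ 1.0*I)
y(P) = I - P
(-37 - 3)*y(6 - 1*4) = (-37 - 3)*(I - (6 - 1*4)) = -40*(I - (6 - 4)) = -40*(I - 1*2) = -40*(I - 2) = -40*(-2 + I) = 80 - 40*I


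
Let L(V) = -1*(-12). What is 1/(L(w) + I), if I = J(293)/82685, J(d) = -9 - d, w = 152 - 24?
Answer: 82685/991918 ≈ 0.083359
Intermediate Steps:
w = 128
L(V) = 12
I = -302/82685 (I = (-9 - 1*293)/82685 = (-9 - 293)*(1/82685) = -302*1/82685 = -302/82685 ≈ -0.0036524)
1/(L(w) + I) = 1/(12 - 302/82685) = 1/(991918/82685) = 82685/991918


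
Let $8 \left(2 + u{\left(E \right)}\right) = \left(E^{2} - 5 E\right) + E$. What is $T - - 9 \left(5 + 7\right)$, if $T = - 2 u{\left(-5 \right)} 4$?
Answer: $79$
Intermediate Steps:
$u{\left(E \right)} = -2 - \frac{E}{2} + \frac{E^{2}}{8}$ ($u{\left(E \right)} = -2 + \frac{\left(E^{2} - 5 E\right) + E}{8} = -2 + \frac{E^{2} - 4 E}{8} = -2 + \left(- \frac{E}{2} + \frac{E^{2}}{8}\right) = -2 - \frac{E}{2} + \frac{E^{2}}{8}$)
$T = -29$ ($T = - 2 \left(-2 - - \frac{5}{2} + \frac{\left(-5\right)^{2}}{8}\right) 4 = - 2 \left(-2 + \frac{5}{2} + \frac{1}{8} \cdot 25\right) 4 = - 2 \left(-2 + \frac{5}{2} + \frac{25}{8}\right) 4 = \left(-2\right) \frac{29}{8} \cdot 4 = \left(- \frac{29}{4}\right) 4 = -29$)
$T - - 9 \left(5 + 7\right) = -29 - - 9 \left(5 + 7\right) = -29 - \left(-9\right) 12 = -29 - -108 = -29 + 108 = 79$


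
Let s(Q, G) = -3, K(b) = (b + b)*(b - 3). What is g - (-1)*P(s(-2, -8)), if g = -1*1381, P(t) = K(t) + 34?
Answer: -1311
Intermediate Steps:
K(b) = 2*b*(-3 + b) (K(b) = (2*b)*(-3 + b) = 2*b*(-3 + b))
P(t) = 34 + 2*t*(-3 + t) (P(t) = 2*t*(-3 + t) + 34 = 34 + 2*t*(-3 + t))
g = -1381
g - (-1)*P(s(-2, -8)) = -1381 - (-1)*(34 + 2*(-3)*(-3 - 3)) = -1381 - (-1)*(34 + 2*(-3)*(-6)) = -1381 - (-1)*(34 + 36) = -1381 - (-1)*70 = -1381 - 1*(-70) = -1381 + 70 = -1311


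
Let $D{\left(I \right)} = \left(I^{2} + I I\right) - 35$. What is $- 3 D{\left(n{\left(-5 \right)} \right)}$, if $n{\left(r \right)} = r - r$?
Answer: $105$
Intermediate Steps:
$n{\left(r \right)} = 0$
$D{\left(I \right)} = -35 + 2 I^{2}$ ($D{\left(I \right)} = \left(I^{2} + I^{2}\right) - 35 = 2 I^{2} - 35 = -35 + 2 I^{2}$)
$- 3 D{\left(n{\left(-5 \right)} \right)} = - 3 \left(-35 + 2 \cdot 0^{2}\right) = - 3 \left(-35 + 2 \cdot 0\right) = - 3 \left(-35 + 0\right) = \left(-3\right) \left(-35\right) = 105$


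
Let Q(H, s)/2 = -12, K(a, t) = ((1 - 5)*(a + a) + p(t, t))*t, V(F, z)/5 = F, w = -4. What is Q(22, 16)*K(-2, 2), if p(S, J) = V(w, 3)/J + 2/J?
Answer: -336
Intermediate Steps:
V(F, z) = 5*F
p(S, J) = -18/J (p(S, J) = (5*(-4))/J + 2/J = -20/J + 2/J = -18/J)
K(a, t) = t*(-18/t - 8*a) (K(a, t) = ((1 - 5)*(a + a) - 18/t)*t = (-8*a - 18/t)*t = (-18/t - 8*a)*t = t*(-18/t - 8*a))
Q(H, s) = -24 (Q(H, s) = 2*(-12) = -24)
Q(22, 16)*K(-2, 2) = -24*(-18 - 8*(-2)*2) = -24*(-18 + 32) = -24*14 = -336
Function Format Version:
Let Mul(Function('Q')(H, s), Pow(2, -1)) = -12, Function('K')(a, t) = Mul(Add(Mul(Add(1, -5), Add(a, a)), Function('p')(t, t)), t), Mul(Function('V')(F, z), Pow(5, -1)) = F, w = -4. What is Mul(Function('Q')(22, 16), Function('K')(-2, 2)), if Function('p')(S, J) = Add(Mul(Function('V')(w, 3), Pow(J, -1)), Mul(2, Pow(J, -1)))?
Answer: -336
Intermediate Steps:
Function('V')(F, z) = Mul(5, F)
Function('p')(S, J) = Mul(-18, Pow(J, -1)) (Function('p')(S, J) = Add(Mul(Mul(5, -4), Pow(J, -1)), Mul(2, Pow(J, -1))) = Add(Mul(-20, Pow(J, -1)), Mul(2, Pow(J, -1))) = Mul(-18, Pow(J, -1)))
Function('K')(a, t) = Mul(t, Add(Mul(-18, Pow(t, -1)), Mul(-8, a))) (Function('K')(a, t) = Mul(Add(Mul(Add(1, -5), Add(a, a)), Mul(-18, Pow(t, -1))), t) = Mul(Add(Mul(-4, Mul(2, a)), Mul(-18, Pow(t, -1))), t) = Mul(Add(Mul(-8, a), Mul(-18, Pow(t, -1))), t) = Mul(Add(Mul(-18, Pow(t, -1)), Mul(-8, a)), t) = Mul(t, Add(Mul(-18, Pow(t, -1)), Mul(-8, a))))
Function('Q')(H, s) = -24 (Function('Q')(H, s) = Mul(2, -12) = -24)
Mul(Function('Q')(22, 16), Function('K')(-2, 2)) = Mul(-24, Add(-18, Mul(-8, -2, 2))) = Mul(-24, Add(-18, 32)) = Mul(-24, 14) = -336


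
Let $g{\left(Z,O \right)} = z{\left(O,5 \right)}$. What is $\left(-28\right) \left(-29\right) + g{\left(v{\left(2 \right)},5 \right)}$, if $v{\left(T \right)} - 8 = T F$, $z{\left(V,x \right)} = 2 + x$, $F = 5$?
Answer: $819$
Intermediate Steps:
$v{\left(T \right)} = 8 + 5 T$ ($v{\left(T \right)} = 8 + T 5 = 8 + 5 T$)
$g{\left(Z,O \right)} = 7$ ($g{\left(Z,O \right)} = 2 + 5 = 7$)
$\left(-28\right) \left(-29\right) + g{\left(v{\left(2 \right)},5 \right)} = \left(-28\right) \left(-29\right) + 7 = 812 + 7 = 819$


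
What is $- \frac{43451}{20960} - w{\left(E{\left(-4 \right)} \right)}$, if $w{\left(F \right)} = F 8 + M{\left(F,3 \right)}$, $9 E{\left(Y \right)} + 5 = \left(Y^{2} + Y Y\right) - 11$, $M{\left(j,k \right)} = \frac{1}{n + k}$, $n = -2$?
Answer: $- \frac{3262579}{188640} \approx -17.295$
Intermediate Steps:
$M{\left(j,k \right)} = \frac{1}{-2 + k}$
$E{\left(Y \right)} = - \frac{16}{9} + \frac{2 Y^{2}}{9}$ ($E{\left(Y \right)} = - \frac{5}{9} + \frac{\left(Y^{2} + Y Y\right) - 11}{9} = - \frac{5}{9} + \frac{\left(Y^{2} + Y^{2}\right) - 11}{9} = - \frac{5}{9} + \frac{2 Y^{2} - 11}{9} = - \frac{5}{9} + \frac{-11 + 2 Y^{2}}{9} = - \frac{5}{9} + \left(- \frac{11}{9} + \frac{2 Y^{2}}{9}\right) = - \frac{16}{9} + \frac{2 Y^{2}}{9}$)
$w{\left(F \right)} = 1 + 8 F$ ($w{\left(F \right)} = F 8 + \frac{1}{-2 + 3} = 8 F + 1^{-1} = 8 F + 1 = 1 + 8 F$)
$- \frac{43451}{20960} - w{\left(E{\left(-4 \right)} \right)} = - \frac{43451}{20960} - \left(1 + 8 \left(- \frac{16}{9} + \frac{2 \left(-4\right)^{2}}{9}\right)\right) = \left(-43451\right) \frac{1}{20960} - \left(1 + 8 \left(- \frac{16}{9} + \frac{2}{9} \cdot 16\right)\right) = - \frac{43451}{20960} - \left(1 + 8 \left(- \frac{16}{9} + \frac{32}{9}\right)\right) = - \frac{43451}{20960} - \left(1 + 8 \cdot \frac{16}{9}\right) = - \frac{43451}{20960} - \left(1 + \frac{128}{9}\right) = - \frac{43451}{20960} - \frac{137}{9} = - \frac{3262579}{188640}$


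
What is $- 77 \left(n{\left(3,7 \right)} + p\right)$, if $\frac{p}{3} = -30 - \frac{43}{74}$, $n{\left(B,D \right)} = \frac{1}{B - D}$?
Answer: $\frac{1048355}{148} \approx 7083.5$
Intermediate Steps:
$p = - \frac{6789}{74}$ ($p = 3 \left(-30 - \frac{43}{74}\right) = 3 \left(- \frac{2263}{74}\right) = - \frac{6789}{74} \approx -91.743$)
$- 77 \left(n{\left(3,7 \right)} + p\right) = - 77 \left(\frac{1}{3 - 7} - \frac{6789}{74}\right) = - 77 \left(\frac{1}{-4} - \frac{6789}{74}\right) = - 77 \left(- \frac{1}{4} - \frac{6789}{74}\right) = \left(-77\right) \left(- \frac{13615}{148}\right) = \frac{1048355}{148}$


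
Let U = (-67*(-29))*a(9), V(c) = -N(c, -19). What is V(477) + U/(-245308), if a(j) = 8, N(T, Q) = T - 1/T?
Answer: -13955463278/29252979 ≈ -477.06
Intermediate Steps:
V(c) = 1/c - c (V(c) = -(c - 1/c) = 1/c - c)
U = 15544 (U = -67*(-29)*8 = 1943*8 = 15544)
V(477) + U/(-245308) = (1/477 - 1*477) + 15544/(-245308) = (1/477 - 477) + 15544*(-1/245308) = -227528/477 - 3886/61327 = -13955463278/29252979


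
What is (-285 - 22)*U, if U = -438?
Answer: 134466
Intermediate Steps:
(-285 - 22)*U = (-285 - 22)*(-438) = -307*(-438) = 134466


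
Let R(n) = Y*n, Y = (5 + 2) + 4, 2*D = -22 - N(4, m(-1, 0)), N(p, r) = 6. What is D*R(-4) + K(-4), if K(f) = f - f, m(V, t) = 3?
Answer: 616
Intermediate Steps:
K(f) = 0
D = -14 (D = (-22 - 1*6)/2 = (-22 - 6)/2 = (½)*(-28) = -14)
Y = 11 (Y = 7 + 4 = 11)
R(n) = 11*n
D*R(-4) + K(-4) = -154*(-4) + 0 = -14*(-44) + 0 = 616 + 0 = 616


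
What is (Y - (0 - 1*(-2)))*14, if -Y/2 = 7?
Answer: -224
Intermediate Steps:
Y = -14 (Y = -2*7 = -14)
(Y - (0 - 1*(-2)))*14 = (-14 - (0 - 1*(-2)))*14 = (-14 - (0 + 2))*14 = (-14 - 1*2)*14 = (-14 - 2)*14 = -16*14 = -224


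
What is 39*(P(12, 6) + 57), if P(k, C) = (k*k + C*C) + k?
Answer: 9711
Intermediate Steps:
P(k, C) = k + C**2 + k**2 (P(k, C) = (k**2 + C**2) + k = (C**2 + k**2) + k = k + C**2 + k**2)
39*(P(12, 6) + 57) = 39*((12 + 6**2 + 12**2) + 57) = 39*((12 + 36 + 144) + 57) = 39*(192 + 57) = 39*249 = 9711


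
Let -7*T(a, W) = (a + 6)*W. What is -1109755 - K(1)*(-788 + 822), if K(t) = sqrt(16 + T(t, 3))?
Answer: -1109755 - 34*sqrt(13) ≈ -1.1099e+6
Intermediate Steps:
T(a, W) = -W*(6 + a)/7 (T(a, W) = -(a + 6)*W/7 = -(6 + a)*W/7 = -W*(6 + a)/7)
K(t) = sqrt(94/7 - 3*t/7) (K(t) = sqrt(16 - 1/7*3*(6 + t)) = sqrt(16 + (-18/7 - 3*t/7)) = sqrt(94/7 - 3*t/7))
-1109755 - K(1)*(-788 + 822) = -1109755 - sqrt(658 - 21*1)/7*(-788 + 822) = -1109755 - sqrt(658 - 21)/7*34 = -1109755 - sqrt(637)/7*34 = -1109755 - (7*sqrt(13))/7*34 = -1109755 - sqrt(13)*34 = -1109755 - 34*sqrt(13)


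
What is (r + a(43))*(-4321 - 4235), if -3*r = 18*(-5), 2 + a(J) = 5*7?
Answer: -539028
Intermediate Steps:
a(J) = 33 (a(J) = -2 + 5*7 = -2 + 35 = 33)
r = 30 (r = -6*(-5) = -⅓*(-90) = 30)
(r + a(43))*(-4321 - 4235) = (30 + 33)*(-4321 - 4235) = 63*(-8556) = -539028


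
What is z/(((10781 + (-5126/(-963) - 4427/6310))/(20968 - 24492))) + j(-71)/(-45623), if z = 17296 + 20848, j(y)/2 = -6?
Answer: -37265041579966643172/2990092722069547 ≈ -12463.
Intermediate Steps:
j(y) = -12 (j(y) = 2*(-6) = -12)
z = 38144
z/(((10781 + (-5126/(-963) - 4427/6310))/(20968 - 24492))) + j(-71)/(-45623) = 38144/(((10781 + (-5126/(-963) - 4427/6310))/(20968 - 24492))) - 12/(-45623) = 38144/(((10781 + (-5126*(-1/963) - 4427*1/6310))/(-3524))) - 12*(-1/45623) = 38144/(((10781 + (5126/963 - 4427/6310))*(-1/3524))) + 12/45623 = 38144/(((10781 + 28081859/6076530)*(-1/3524))) + 12/45623 = 38144/(((65539151789/6076530)*(-1/3524))) + 12/45623 = 38144/(-65539151789/21413691720) + 12/45623 = 38144*(-21413691720/65539151789) + 12/45623 = -816803856967680/65539151789 + 12/45623 = -37265041579966643172/2990092722069547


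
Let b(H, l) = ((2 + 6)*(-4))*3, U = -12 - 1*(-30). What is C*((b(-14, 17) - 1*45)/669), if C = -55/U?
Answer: 2585/4014 ≈ 0.64400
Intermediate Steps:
U = 18 (U = -12 + 30 = 18)
b(H, l) = -96 (b(H, l) = (8*(-4))*3 = -32*3 = -96)
C = -55/18 ≈ -3.0556
C*((b(-14, 17) - 1*45)/669) = -55*(-96 - 1*45)/(18*669) = -55*(-96 - 45)/(18*669) = -(-2585)/(6*669) = -55/18*(-47/223) = 2585/4014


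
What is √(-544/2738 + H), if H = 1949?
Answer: √2667909/37 ≈ 44.145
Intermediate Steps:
√(-544/2738 + H) = √(-544/2738 + 1949) = √(-544*1/2738 + 1949) = √(-272/1369 + 1949) = √(2667909/1369) = √2667909/37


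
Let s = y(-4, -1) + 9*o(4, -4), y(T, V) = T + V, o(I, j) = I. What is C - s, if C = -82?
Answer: -113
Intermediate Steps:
s = 31 (s = (-4 - 1) + 9*4 = -5 + 36 = 31)
C - s = -82 - 1*31 = -82 - 31 = -113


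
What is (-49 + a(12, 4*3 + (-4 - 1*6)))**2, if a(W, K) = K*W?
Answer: 625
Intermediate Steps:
(-49 + a(12, 4*3 + (-4 - 1*6)))**2 = (-49 + (4*3 + (-4 - 1*6))*12)**2 = (-49 + (12 + (-4 - 6))*12)**2 = (-49 + (12 - 10)*12)**2 = (-49 + 2*12)**2 = (-49 + 24)**2 = (-25)**2 = 625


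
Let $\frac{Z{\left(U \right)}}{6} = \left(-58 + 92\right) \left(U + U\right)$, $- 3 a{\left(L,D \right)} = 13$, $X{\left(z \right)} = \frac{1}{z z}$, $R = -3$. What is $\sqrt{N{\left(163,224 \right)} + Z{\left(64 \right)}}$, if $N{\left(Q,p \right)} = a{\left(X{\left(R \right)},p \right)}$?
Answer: $\frac{\sqrt{234969}}{3} \approx 161.58$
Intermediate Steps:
$X{\left(z \right)} = \frac{1}{z^{2}}$
$a{\left(L,D \right)} = - \frac{13}{3}$ ($a{\left(L,D \right)} = \left(- \frac{1}{3}\right) 13 = - \frac{13}{3}$)
$Z{\left(U \right)} = 408 U$ ($Z{\left(U \right)} = 6 \left(-58 + 92\right) \left(U + U\right) = 6 \cdot 34 \cdot 2 U = 6 \cdot 68 U = 408 U$)
$N{\left(Q,p \right)} = - \frac{13}{3}$
$\sqrt{N{\left(163,224 \right)} + Z{\left(64 \right)}} = \sqrt{- \frac{13}{3} + 408 \cdot 64} = \sqrt{- \frac{13}{3} + 26112} = \sqrt{\frac{78323}{3}} = \frac{\sqrt{234969}}{3}$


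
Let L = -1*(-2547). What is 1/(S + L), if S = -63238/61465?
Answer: 61465/156488117 ≈ 0.00039278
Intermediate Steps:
S = -63238/61465 (S = -63238*1/61465 = -63238/61465 ≈ -1.0288)
L = 2547
1/(S + L) = 1/(-63238/61465 + 2547) = 1/(156488117/61465) = 61465/156488117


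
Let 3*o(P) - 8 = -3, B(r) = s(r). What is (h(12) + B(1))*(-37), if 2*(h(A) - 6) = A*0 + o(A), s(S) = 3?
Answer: -2183/6 ≈ -363.83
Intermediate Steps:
B(r) = 3
o(P) = 5/3 (o(P) = 8/3 + (⅓)*(-3) = 8/3 - 1 = 5/3)
h(A) = 41/6 (h(A) = 6 + (A*0 + 5/3)/2 = 6 + (0 + 5/3)/2 = 6 + (½)*(5/3) = 6 + ⅚ = 41/6)
(h(12) + B(1))*(-37) = (41/6 + 3)*(-37) = (59/6)*(-37) = -2183/6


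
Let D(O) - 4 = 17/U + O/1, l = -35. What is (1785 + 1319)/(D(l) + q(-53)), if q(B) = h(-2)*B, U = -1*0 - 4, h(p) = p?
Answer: 12416/283 ≈ 43.873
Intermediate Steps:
U = -4 (U = 0 - 4 = -4)
D(O) = -1/4 + O (D(O) = 4 + (17/(-4) + O/1) = 4 + (17*(-1/4) + O*1) = 4 + (-17/4 + O) = -1/4 + O)
q(B) = -2*B
(1785 + 1319)/(D(l) + q(-53)) = (1785 + 1319)/((-1/4 - 35) - 2*(-53)) = 3104/(-141/4 + 106) = 3104/(283/4) = 3104*(4/283) = 12416/283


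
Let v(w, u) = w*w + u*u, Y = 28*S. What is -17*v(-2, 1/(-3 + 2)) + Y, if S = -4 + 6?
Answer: -29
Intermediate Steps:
S = 2
Y = 56 (Y = 28*2 = 56)
v(w, u) = u² + w² (v(w, u) = w² + u² = u² + w²)
-17*v(-2, 1/(-3 + 2)) + Y = -17*((1/(-3 + 2))² + (-2)²) + 56 = -17*((1/(-1))² + 4) + 56 = -17*((-1)² + 4) + 56 = -17*(1 + 4) + 56 = -17*5 + 56 = -85 + 56 = -29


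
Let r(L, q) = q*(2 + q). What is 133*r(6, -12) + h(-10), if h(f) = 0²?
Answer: 15960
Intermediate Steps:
h(f) = 0
133*r(6, -12) + h(-10) = 133*(-12*(2 - 12)) + 0 = 133*(-12*(-10)) + 0 = 133*120 + 0 = 15960 + 0 = 15960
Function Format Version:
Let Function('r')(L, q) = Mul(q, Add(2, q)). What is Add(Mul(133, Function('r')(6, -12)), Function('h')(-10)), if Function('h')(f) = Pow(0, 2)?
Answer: 15960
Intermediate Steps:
Function('h')(f) = 0
Add(Mul(133, Function('r')(6, -12)), Function('h')(-10)) = Add(Mul(133, Mul(-12, Add(2, -12))), 0) = Add(Mul(133, Mul(-12, -10)), 0) = Add(Mul(133, 120), 0) = Add(15960, 0) = 15960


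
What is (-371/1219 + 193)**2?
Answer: 19642624/529 ≈ 37132.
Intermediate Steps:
(-371/1219 + 193)**2 = (-371*1/1219 + 193)**2 = (-7/23 + 193)**2 = (4432/23)**2 = 19642624/529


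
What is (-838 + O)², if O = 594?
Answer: 59536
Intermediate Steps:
(-838 + O)² = (-838 + 594)² = (-244)² = 59536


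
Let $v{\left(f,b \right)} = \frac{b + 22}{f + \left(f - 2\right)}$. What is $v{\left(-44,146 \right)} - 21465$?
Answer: $- \frac{322003}{15} \approx -21467.0$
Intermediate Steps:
$v{\left(f,b \right)} = \frac{22 + b}{-2 + 2 f}$ ($v{\left(f,b \right)} = \frac{22 + b}{f + \left(f - 2\right)} = \frac{22 + b}{f + \left(-2 + f\right)} = \frac{22 + b}{-2 + 2 f}$)
$v{\left(-44,146 \right)} - 21465 = \frac{22 + 146}{2 \left(-1 - 44\right)} - 21465 = \frac{1}{2} \frac{1}{-45} \cdot 168 - 21465 = \frac{1}{2} \left(- \frac{1}{45}\right) 168 - 21465 = - \frac{28}{15} - 21465 = - \frac{322003}{15}$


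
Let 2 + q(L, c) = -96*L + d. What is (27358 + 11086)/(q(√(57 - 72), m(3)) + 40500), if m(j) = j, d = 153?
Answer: 1562787044/1652642041 + 3690624*I*√15/1652642041 ≈ 0.94563 + 0.008649*I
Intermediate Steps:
q(L, c) = 151 - 96*L (q(L, c) = -2 + (-96*L + 153) = -2 + (153 - 96*L) = 151 - 96*L)
(27358 + 11086)/(q(√(57 - 72), m(3)) + 40500) = (27358 + 11086)/((151 - 96*√(57 - 72)) + 40500) = 38444/((151 - 96*I*√15) + 40500) = 38444/(40651 - 96*I*√15)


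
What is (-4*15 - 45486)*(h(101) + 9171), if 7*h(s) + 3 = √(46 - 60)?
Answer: -2923779924/7 - 45546*I*√14/7 ≈ -4.1768e+8 - 24345.0*I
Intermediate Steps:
h(s) = -3/7 + I*√14/7 (h(s) = -3/7 + √(46 - 60)/7 = -3/7 + √(-14)/7 = -3/7 + (I*√14)/7 = -3/7 + I*√14/7)
(-4*15 - 45486)*(h(101) + 9171) = (-4*15 - 45486)*((-3/7 + I*√14/7) + 9171) = (-60 - 45486)*(64194/7 + I*√14/7) = -45546*(64194/7 + I*√14/7) = -2923779924/7 - 45546*I*√14/7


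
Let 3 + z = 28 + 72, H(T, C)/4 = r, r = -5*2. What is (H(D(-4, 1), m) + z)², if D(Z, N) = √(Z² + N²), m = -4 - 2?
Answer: 3249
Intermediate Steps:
m = -6
r = -10
D(Z, N) = √(N² + Z²)
H(T, C) = -40 (H(T, C) = 4*(-10) = -40)
z = 97 (z = -3 + (28 + 72) = -3 + 100 = 97)
(H(D(-4, 1), m) + z)² = (-40 + 97)² = 57² = 3249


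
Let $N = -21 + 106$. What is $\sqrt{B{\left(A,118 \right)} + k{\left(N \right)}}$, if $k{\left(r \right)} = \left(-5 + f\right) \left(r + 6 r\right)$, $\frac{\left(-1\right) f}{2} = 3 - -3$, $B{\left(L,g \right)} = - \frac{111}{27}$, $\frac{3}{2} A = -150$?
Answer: $\frac{8 i \sqrt{1423}}{3} \approx 100.59 i$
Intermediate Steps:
$A = -100$ ($A = \frac{2}{3} \left(-150\right) = -100$)
$B{\left(L,g \right)} = - \frac{37}{9}$ ($B{\left(L,g \right)} = \left(-111\right) \frac{1}{27} = - \frac{37}{9}$)
$f = -12$ ($f = - 2 \left(3 - -3\right) = - 2 \left(3 + 3\right) = \left(-2\right) 6 = -12$)
$N = 85$
$k{\left(r \right)} = - 119 r$ ($k{\left(r \right)} = \left(-5 - 12\right) \left(r + 6 r\right) = - 17 \cdot 7 r = - 119 r$)
$\sqrt{B{\left(A,118 \right)} + k{\left(N \right)}} = \sqrt{- \frac{37}{9} - 10115} = \sqrt{- \frac{91072}{9}} = \frac{8 i \sqrt{1423}}{3}$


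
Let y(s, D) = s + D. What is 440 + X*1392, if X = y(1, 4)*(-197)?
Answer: -1370680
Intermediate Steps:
y(s, D) = D + s
X = -985 (X = (4 + 1)*(-197) = 5*(-197) = -985)
440 + X*1392 = 440 - 985*1392 = 440 - 1371120 = -1370680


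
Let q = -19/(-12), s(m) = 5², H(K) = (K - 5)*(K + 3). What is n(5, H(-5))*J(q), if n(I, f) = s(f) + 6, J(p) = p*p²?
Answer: 212629/1728 ≈ 123.05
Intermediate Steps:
H(K) = (-5 + K)*(3 + K)
s(m) = 25
q = 19/12 (q = -19*(-1/12) = 19/12 ≈ 1.5833)
J(p) = p³
n(I, f) = 31 (n(I, f) = 25 + 6 = 31)
n(5, H(-5))*J(q) = 31*(19/12)³ = 31*(6859/1728) = 212629/1728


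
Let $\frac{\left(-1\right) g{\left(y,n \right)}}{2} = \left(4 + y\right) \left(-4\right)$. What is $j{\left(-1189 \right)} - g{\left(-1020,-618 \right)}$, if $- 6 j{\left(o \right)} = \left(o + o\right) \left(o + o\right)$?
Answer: $- \frac{2803058}{3} \approx -9.3435 \cdot 10^{5}$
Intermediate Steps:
$g{\left(y,n \right)} = 32 + 8 y$ ($g{\left(y,n \right)} = - 2 \left(4 + y\right) \left(-4\right) = - 2 \left(-16 - 4 y\right) = 32 + 8 y$)
$j{\left(o \right)} = - \frac{2 o^{2}}{3}$ ($j{\left(o \right)} = - \frac{\left(o + o\right) \left(o + o\right)}{6} = - \frac{2 o 2 o}{6} = - \frac{4 o^{2}}{6} = - \frac{2 o^{2}}{3}$)
$j{\left(-1189 \right)} - g{\left(-1020,-618 \right)} = - \frac{2 \left(-1189\right)^{2}}{3} - \left(32 + 8 \left(-1020\right)\right) = \left(- \frac{2}{3}\right) 1413721 - \left(32 - 8160\right) = - \frac{2827442}{3} - -8128 = - \frac{2827442}{3} + 8128 = - \frac{2803058}{3}$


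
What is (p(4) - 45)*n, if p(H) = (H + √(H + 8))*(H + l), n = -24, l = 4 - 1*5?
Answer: 792 - 144*√3 ≈ 542.58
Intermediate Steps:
l = -1 (l = 4 - 5 = -1)
p(H) = (-1 + H)*(H + √(8 + H)) (p(H) = (H + √(H + 8))*(H - 1) = (H + √(8 + H))*(-1 + H) = (-1 + H)*(H + √(8 + H)))
(p(4) - 45)*n = ((4² - 1*4 - √(8 + 4) + 4*√(8 + 4)) - 45)*(-24) = ((16 - 4 - √12 + 4*√12) - 45)*(-24) = ((16 - 4 - 2*√3 + 4*(2*√3)) - 45)*(-24) = ((16 - 4 - 2*√3 + 8*√3) - 45)*(-24) = ((12 + 6*√3) - 45)*(-24) = (-33 + 6*√3)*(-24) = 792 - 144*√3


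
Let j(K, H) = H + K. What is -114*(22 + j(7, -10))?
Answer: -2166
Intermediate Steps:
-114*(22 + j(7, -10)) = -114*(22 + (-10 + 7)) = -114*(22 - 3) = -114*19 = -2166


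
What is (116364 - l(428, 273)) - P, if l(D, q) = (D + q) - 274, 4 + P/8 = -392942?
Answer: 3259505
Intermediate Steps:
P = -3143568 (P = -32 + 8*(-392942) = -32 - 3143536 = -3143568)
l(D, q) = -274 + D + q
(116364 - l(428, 273)) - P = (116364 - (-274 + 428 + 273)) - 1*(-3143568) = (116364 - 1*427) + 3143568 = (116364 - 427) + 3143568 = 115937 + 3143568 = 3259505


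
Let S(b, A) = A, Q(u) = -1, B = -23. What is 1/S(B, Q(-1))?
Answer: -1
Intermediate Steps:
1/S(B, Q(-1)) = 1/(-1) = -1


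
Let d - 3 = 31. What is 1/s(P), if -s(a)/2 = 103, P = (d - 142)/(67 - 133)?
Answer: -1/206 ≈ -0.0048544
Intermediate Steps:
d = 34 (d = 3 + 31 = 34)
P = 18/11 (P = (34 - 142)/(67 - 133) = -108/(-66) = -108*(-1/66) = 18/11 ≈ 1.6364)
s(a) = -206 (s(a) = -2*103 = -206)
1/s(P) = 1/(-206) = -1/206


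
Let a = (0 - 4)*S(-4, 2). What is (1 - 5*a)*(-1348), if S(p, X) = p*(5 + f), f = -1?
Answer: 430012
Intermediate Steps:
S(p, X) = 4*p (S(p, X) = p*(5 - 1) = p*4 = 4*p)
a = 64 (a = (0 - 4)*(4*(-4)) = -4*(-16) = 64)
(1 - 5*a)*(-1348) = (1 - 5*64)*(-1348) = (1 - 320)*(-1348) = -319*(-1348) = 430012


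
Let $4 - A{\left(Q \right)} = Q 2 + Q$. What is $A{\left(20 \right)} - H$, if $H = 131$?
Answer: $-187$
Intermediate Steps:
$A{\left(Q \right)} = 4 - 3 Q$ ($A{\left(Q \right)} = 4 - \left(Q 2 + Q\right) = 4 - \left(2 Q + Q\right) = 4 - 3 Q$)
$A{\left(20 \right)} - H = \left(4 - 60\right) - 131 = -56 - 131 = -187$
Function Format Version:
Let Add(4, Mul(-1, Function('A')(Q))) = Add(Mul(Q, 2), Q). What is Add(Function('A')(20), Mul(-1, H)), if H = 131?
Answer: -187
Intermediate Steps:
Function('A')(Q) = Add(4, Mul(-3, Q)) (Function('A')(Q) = Add(4, Mul(-1, Add(Mul(Q, 2), Q))) = Add(4, Mul(-1, Add(Mul(2, Q), Q))) = Add(4, Mul(-1, Mul(3, Q))) = Add(4, Mul(-3, Q)))
Add(Function('A')(20), Mul(-1, H)) = Add(Add(4, Mul(-3, 20)), Mul(-1, 131)) = Add(Add(4, -60), -131) = Add(-56, -131) = -187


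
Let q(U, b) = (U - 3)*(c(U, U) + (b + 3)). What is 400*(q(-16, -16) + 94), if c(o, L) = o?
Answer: 258000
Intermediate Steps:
q(U, b) = (-3 + U)*(3 + U + b) (q(U, b) = (U - 3)*(U + (b + 3)) = (-3 + U)*(U + (3 + b)) = (-3 + U)*(3 + U + b))
400*(q(-16, -16) + 94) = 400*((-9 + (-16)² - 3*(-16) - 16*(-16)) + 94) = 400*((-9 + 256 + 48 + 256) + 94) = 400*(551 + 94) = 400*645 = 258000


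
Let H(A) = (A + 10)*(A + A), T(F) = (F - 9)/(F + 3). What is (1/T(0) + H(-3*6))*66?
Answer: 18986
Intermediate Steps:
T(F) = (-9 + F)/(3 + F)
H(A) = 2*A*(10 + A) (H(A) = (10 + A)*(2*A) = 2*A*(10 + A))
(1/T(0) + H(-3*6))*66 = (1/((-9 + 0)/(3 + 0)) + 2*(-3*6)*(10 - 3*6))*66 = (1/(-9/3) + 2*(-18)*(10 - 18))*66 = (1/((⅓)*(-9)) + 2*(-18)*(-8))*66 = (1/(-3) + 288)*66 = (-⅓ + 288)*66 = (863/3)*66 = 18986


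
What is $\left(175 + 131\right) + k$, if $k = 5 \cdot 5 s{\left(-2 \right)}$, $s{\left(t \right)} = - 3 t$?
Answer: $456$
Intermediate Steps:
$k = 150$ ($k = 5 \cdot 5 \left(\left(-3\right) \left(-2\right)\right) = 25 \cdot 6 = 150$)
$\left(175 + 131\right) + k = \left(175 + 131\right) + 150 = 306 + 150 = 456$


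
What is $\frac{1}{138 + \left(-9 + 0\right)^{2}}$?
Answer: $\frac{1}{219} \approx 0.0045662$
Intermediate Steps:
$\frac{1}{138 + \left(-9 + 0\right)^{2}} = \frac{1}{138 + \left(-9\right)^{2}} = \frac{1}{138 + 81} = \frac{1}{219}$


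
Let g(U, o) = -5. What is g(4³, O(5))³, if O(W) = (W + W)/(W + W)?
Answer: -125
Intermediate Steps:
O(W) = 1 (O(W) = (2*W)/((2*W)) = (2*W)*(1/(2*W)) = 1)
g(4³, O(5))³ = (-5)³ = -125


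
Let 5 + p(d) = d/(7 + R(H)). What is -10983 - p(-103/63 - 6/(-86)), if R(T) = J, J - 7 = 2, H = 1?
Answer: -29739137/2709 ≈ -10978.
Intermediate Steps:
J = 9 (J = 7 + 2 = 9)
R(T) = 9
p(d) = -5 + d/16 (p(d) = -5 + d/(7 + 9) = -5 + d/16)
-10983 - p(-103/63 - 6/(-86)) = -10983 - (-5 + (-103/63 - 6/(-86))/16) = -10983 - (-5 + (-103*1/63 - 6*(-1/86))/16) = -10983 - (-5 + (-103/63 + 3/43)/16) = -10983 - (-5 + (1/16)*(-4240/2709)) = -10983 - (-5 - 265/2709) = -10983 - 1*(-13810/2709) = -10983 + 13810/2709 = -29739137/2709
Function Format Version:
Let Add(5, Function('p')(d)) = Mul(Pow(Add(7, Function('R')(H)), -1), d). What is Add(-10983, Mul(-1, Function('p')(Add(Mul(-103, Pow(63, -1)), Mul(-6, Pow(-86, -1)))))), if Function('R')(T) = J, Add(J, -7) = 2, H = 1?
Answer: Rational(-29739137, 2709) ≈ -10978.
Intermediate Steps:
J = 9 (J = Add(7, 2) = 9)
Function('R')(T) = 9
Function('p')(d) = Add(-5, Mul(Rational(1, 16), d)) (Function('p')(d) = Add(-5, Mul(Pow(Add(7, 9), -1), d)) = Add(-5, Mul(Pow(16, -1), d)) = Add(-5, Mul(Rational(1, 16), d)))
Add(-10983, Mul(-1, Function('p')(Add(Mul(-103, Pow(63, -1)), Mul(-6, Pow(-86, -1)))))) = Add(-10983, Mul(-1, Add(-5, Mul(Rational(1, 16), Add(Mul(-103, Pow(63, -1)), Mul(-6, Pow(-86, -1))))))) = Add(-10983, Mul(-1, Add(-5, Mul(Rational(1, 16), Add(Mul(-103, Rational(1, 63)), Mul(-6, Rational(-1, 86))))))) = Add(-10983, Mul(-1, Add(-5, Mul(Rational(1, 16), Add(Rational(-103, 63), Rational(3, 43)))))) = Add(-10983, Mul(-1, Add(-5, Mul(Rational(1, 16), Rational(-4240, 2709))))) = Add(-10983, Mul(-1, Add(-5, Rational(-265, 2709)))) = Add(-10983, Mul(-1, Rational(-13810, 2709))) = Add(-10983, Rational(13810, 2709)) = Rational(-29739137, 2709)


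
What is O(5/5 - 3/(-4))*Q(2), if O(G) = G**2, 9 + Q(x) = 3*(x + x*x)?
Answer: 441/16 ≈ 27.563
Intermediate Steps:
Q(x) = -9 + 3*x + 3*x**2 (Q(x) = -9 + 3*(x + x*x) = -9 + 3*(x + x**2) = -9 + (3*x + 3*x**2) = -9 + 3*x + 3*x**2)
O(5/5 - 3/(-4))*Q(2) = (5/5 - 3/(-4))**2*(-9 + 3*2 + 3*2**2) = (5*(1/5) - 3*(-1/4))**2*(-9 + 6 + 3*4) = (1 + 3/4)**2*(-9 + 6 + 12) = (7/4)**2*9 = (49/16)*9 = 441/16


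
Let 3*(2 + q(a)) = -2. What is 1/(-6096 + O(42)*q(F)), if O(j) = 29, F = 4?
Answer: -3/18520 ≈ -0.00016199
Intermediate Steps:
q(a) = -8/3 (q(a) = -2 + (⅓)*(-2) = -2 - ⅔ = -8/3)
1/(-6096 + O(42)*q(F)) = 1/(-6096 + 29*(-8/3)) = 1/(-6096 - 232/3) = 1/(-18520/3) = -3/18520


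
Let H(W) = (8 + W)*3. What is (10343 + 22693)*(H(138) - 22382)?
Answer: -724941984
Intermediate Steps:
H(W) = 24 + 3*W
(10343 + 22693)*(H(138) - 22382) = (10343 + 22693)*((24 + 3*138) - 22382) = 33036*((24 + 414) - 22382) = 33036*(438 - 22382) = 33036*(-21944) = -724941984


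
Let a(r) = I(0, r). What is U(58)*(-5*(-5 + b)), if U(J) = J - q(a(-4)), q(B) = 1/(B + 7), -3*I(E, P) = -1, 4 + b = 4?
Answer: 31825/22 ≈ 1446.6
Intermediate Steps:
b = 0 (b = -4 + 4 = 0)
I(E, P) = ⅓ (I(E, P) = -⅓*(-1) = ⅓)
a(r) = ⅓
q(B) = 1/(7 + B)
U(J) = -3/22 + J (U(J) = J - 1/(7 + ⅓) = J - 1/22/3 = J - 1*3/22 = J - 3/22 = -3/22 + J)
U(58)*(-5*(-5 + b)) = (-3/22 + 58)*(-5*(-5 + 0)) = 1273*(-5*(-5))/22 = (1273/22)*25 = 31825/22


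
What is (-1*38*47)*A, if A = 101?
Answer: -180386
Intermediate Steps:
(-1*38*47)*A = (-1*38*47)*101 = -38*47*101 = -1786*101 = -180386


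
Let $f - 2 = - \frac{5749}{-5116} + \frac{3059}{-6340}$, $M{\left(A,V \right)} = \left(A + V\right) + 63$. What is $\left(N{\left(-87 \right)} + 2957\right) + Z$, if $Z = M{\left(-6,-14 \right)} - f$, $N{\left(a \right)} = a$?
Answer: $\frac{5899922939}{2027215} \approx 2910.4$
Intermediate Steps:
$M{\left(A,V \right)} = 63 + A + V$
$f = \frac{5354356}{2027215}$ ($f = 2 + \left(- \frac{5749}{-5116} + \frac{3059}{-6340}\right) = 2 + \left(\left(-5749\right) \left(- \frac{1}{5116}\right) + 3059 \left(- \frac{1}{6340}\right)\right) = 2 + \left(\frac{5749}{5116} - \frac{3059}{6340}\right) = 2 + \frac{1299926}{2027215} = \frac{5354356}{2027215} \approx 2.6412$)
$Z = \frac{81815889}{2027215}$ ($Z = \left(63 - 6 - 14\right) - \frac{5354356}{2027215} = 43 - \frac{5354356}{2027215} = \frac{81815889}{2027215} \approx 40.359$)
$\left(N{\left(-87 \right)} + 2957\right) + Z = \left(-87 + 2957\right) + \frac{81815889}{2027215} = 2870 + \frac{81815889}{2027215} = \frac{5899922939}{2027215}$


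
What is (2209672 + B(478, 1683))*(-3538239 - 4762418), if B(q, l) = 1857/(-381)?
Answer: -2329394489915325/127 ≈ -1.8342e+13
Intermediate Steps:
B(q, l) = -619/127 (B(q, l) = 1857*(-1/381) = -619/127)
(2209672 + B(478, 1683))*(-3538239 - 4762418) = (2209672 - 619/127)*(-3538239 - 4762418) = (280627725/127)*(-8300657) = -2329394489915325/127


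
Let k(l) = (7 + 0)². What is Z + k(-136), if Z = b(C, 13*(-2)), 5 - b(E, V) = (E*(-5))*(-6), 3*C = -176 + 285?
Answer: -1036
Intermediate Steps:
k(l) = 49 (k(l) = 7² = 49)
C = 109/3 (C = (-176 + 285)/3 = (⅓)*109 = 109/3 ≈ 36.333)
b(E, V) = 5 - 30*E (b(E, V) = 5 - E*(-5)*(-6) = 5 - (-5*E)*(-6) = 5 - 30*E)
Z = -1085 (Z = 5 - 30*109/3 = 5 - 1090 = -1085)
Z + k(-136) = -1085 + 49 = -1036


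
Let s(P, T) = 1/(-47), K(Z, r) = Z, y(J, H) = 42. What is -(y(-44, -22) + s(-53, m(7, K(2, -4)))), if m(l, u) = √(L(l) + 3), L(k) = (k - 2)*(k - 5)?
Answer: -1973/47 ≈ -41.979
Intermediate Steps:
L(k) = (-5 + k)*(-2 + k) (L(k) = (-2 + k)*(-5 + k) = (-5 + k)*(-2 + k))
m(l, u) = √(13 + l² - 7*l) (m(l, u) = √((10 + l² - 7*l) + 3) = √(13 + l² - 7*l))
s(P, T) = -1/47
-(y(-44, -22) + s(-53, m(7, K(2, -4)))) = -(42 - 1/47) = -1*1973/47 = -1973/47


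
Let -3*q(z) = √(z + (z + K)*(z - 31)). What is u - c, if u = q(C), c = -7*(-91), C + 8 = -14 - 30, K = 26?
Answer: -637 - 3*√26 ≈ -652.30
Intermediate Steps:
C = -52 (C = -8 + (-14 - 30) = -8 - 44 = -52)
q(z) = -√(z + (-31 + z)*(26 + z))/3 (q(z) = -√(z + (z + 26)*(z - 31))/3 = -√(z + (26 + z)*(-31 + z))/3 = -√(z + (-31 + z)*(26 + z))/3)
c = 637
u = -3*√26 (u = -√(-806 + (-52)² - 4*(-52))/3 = -√(-806 + 2704 + 208)/3 = -3*√26 ≈ -15.297)
u - c = -3*√26 - 1*637 = -3*√26 - 637 = -637 - 3*√26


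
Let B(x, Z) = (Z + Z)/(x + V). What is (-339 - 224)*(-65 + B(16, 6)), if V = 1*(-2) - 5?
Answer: 107533/3 ≈ 35844.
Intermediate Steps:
V = -7 (V = -2 - 5 = -7)
B(x, Z) = 2*Z/(-7 + x) (B(x, Z) = (Z + Z)/(x - 7) = (2*Z)/(-7 + x) = 2*Z/(-7 + x))
(-339 - 224)*(-65 + B(16, 6)) = (-339 - 224)*(-65 + 2*6/(-7 + 16)) = -563*(-65 + 2*6/9) = -563*(-65 + 2*6*(1/9)) = -563*(-65 + 4/3) = -563*(-191/3) = 107533/3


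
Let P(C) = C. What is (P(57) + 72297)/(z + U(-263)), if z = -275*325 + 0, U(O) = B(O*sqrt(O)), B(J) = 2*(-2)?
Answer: -24118/29793 ≈ -0.80952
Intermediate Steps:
B(J) = -4
U(O) = -4
z = -89375 (z = -89375 + 0 = -89375)
(P(57) + 72297)/(z + U(-263)) = (57 + 72297)/(-89375 - 4) = 72354/(-89379) = 72354*(-1/89379) = -24118/29793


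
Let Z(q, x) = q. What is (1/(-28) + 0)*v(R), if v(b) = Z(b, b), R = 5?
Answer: -5/28 ≈ -0.17857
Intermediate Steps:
v(b) = b
(1/(-28) + 0)*v(R) = (1/(-28) + 0)*5 = (-1/28 + 0)*5 = -1/28*5 = -5/28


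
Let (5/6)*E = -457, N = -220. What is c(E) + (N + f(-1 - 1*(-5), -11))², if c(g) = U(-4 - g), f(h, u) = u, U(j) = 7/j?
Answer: 145248677/2722 ≈ 53361.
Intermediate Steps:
E = -2742/5 (E = (6/5)*(-457) = -2742/5 ≈ -548.40)
c(g) = 7/(-4 - g)
c(E) + (N + f(-1 - 1*(-5), -11))² = -7/(4 - 2742/5) + (-220 - 11)² = -7/(-2722/5) + (-231)² = -7*(-5/2722) + 53361 = 35/2722 + 53361 = 145248677/2722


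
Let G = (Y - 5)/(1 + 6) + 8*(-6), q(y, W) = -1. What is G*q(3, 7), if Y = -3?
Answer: 344/7 ≈ 49.143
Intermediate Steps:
G = -344/7 (G = (-3 - 5)/(1 + 6) + 8*(-6) = -8/7 - 48 = -344/7 ≈ -49.143)
G*q(3, 7) = -344/7*(-1) = 344/7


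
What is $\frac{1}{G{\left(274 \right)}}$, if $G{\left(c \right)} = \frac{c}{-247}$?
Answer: $- \frac{247}{274} \approx -0.90146$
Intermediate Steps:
$G{\left(c \right)} = - \frac{c}{247}$ ($G{\left(c \right)} = c \left(- \frac{1}{247}\right) = - \frac{c}{247}$)
$\frac{1}{G{\left(274 \right)}} = \frac{1}{\left(- \frac{1}{247}\right) 274} = \frac{1}{- \frac{274}{247}} = - \frac{247}{274}$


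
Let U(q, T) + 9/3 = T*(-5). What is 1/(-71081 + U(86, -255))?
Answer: -1/69809 ≈ -1.4325e-5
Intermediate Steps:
U(q, T) = -3 - 5*T (U(q, T) = -3 + T*(-5) = -3 - 5*T)
1/(-71081 + U(86, -255)) = 1/(-71081 + (-3 - 5*(-255))) = 1/(-71081 + (-3 + 1275)) = 1/(-71081 + 1272) = 1/(-69809) = -1/69809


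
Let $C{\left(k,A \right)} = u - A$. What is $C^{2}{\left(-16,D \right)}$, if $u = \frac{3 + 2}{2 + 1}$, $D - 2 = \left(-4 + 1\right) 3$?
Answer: $\frac{676}{9} \approx 75.111$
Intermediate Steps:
$D = -7$ ($D = 2 + \left(-4 + 1\right) 3 = 2 - 9 = -7$)
$u = \frac{5}{3} \approx 1.6667$
$C{\left(k,A \right)} = \frac{5}{3} - A$
$C^{2}{\left(-16,D \right)} = \left(\frac{5}{3} - -7\right)^{2} = \left(\frac{5}{3} + 7\right)^{2} = \left(\frac{26}{3}\right)^{2} = \frac{676}{9}$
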